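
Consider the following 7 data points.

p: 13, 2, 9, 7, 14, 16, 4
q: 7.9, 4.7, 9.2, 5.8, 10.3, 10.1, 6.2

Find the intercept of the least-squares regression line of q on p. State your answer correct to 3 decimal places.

n = 7, Σx = 65, Σy = 54.2, Σxy = 566.1, Σx² = 771
Sxx = Σx² − (Σx)²/n = 771 − 603.571429 = 167.428571
Sxy = Σxy − (Σx)(Σy)/n = 566.1 − 503.285714 = 62.814286
b = Sxy/Sxx = 62.814286/167.428571 = 0.375171
a = ȳ − b·x̄ = 7.742857 − 0.375171·9.285714 = 4.259130

4.259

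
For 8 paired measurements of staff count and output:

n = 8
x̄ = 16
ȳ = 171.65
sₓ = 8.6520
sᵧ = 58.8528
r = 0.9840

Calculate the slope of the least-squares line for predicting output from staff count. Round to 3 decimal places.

b = r · sᵧ/sₓ = 0.984 · 58.8528/8.652 = 6.693384

6.693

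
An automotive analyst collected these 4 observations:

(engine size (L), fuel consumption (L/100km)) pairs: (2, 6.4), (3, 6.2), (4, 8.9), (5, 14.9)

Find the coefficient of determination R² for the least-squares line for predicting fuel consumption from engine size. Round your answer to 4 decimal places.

0.8052

n = 4, Σx = 14, Σy = 36.4, Σxy = 141.5, Σx² = 54, Σy² = 380.62
Sxx = Σx² − (Σx)²/n = 54 − 49 = 5
Sxy = Σxy − (Σx)(Σy)/n = 141.5 − 127.4 = 14.1
Syy = Σy² − (Σy)²/n = 380.62 − 331.24 = 49.38
R² = Sxy²/(Sxx·Syy) = (14.1)²/(5·49.38) = 0.805225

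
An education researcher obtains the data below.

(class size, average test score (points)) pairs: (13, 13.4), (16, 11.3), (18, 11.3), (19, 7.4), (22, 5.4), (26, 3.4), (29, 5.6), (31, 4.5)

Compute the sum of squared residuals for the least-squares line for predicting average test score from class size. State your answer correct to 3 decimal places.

n = 8, Σx = 174, Σy = 62.3, Σxy = 1208.1, Σx² = 4072, Σy² = 582.03
Sxx = Σx² − (Σx)²/n = 4072 − 3784.5 = 287.5
Sxy = Σxy − (Σx)(Σy)/n = 1208.1 − 1355.025 = -146.925
Syy = Σy² − (Σy)²/n = 582.03 − 485.16125 = 96.86875
b = Sxy/Sxx = -146.925/287.5 = -0.511043
SSE = Syy − b·Sxy = 96.86875 − (-0.511043)·(-146.925) = 21.783687

21.784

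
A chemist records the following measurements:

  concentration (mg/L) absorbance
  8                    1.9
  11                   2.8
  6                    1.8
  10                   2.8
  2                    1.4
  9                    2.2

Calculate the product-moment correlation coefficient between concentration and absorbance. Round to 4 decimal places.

n = 6, Σx = 46, Σy = 12.9, Σxy = 107.4, Σx² = 406, Σy² = 29.33
Sxx = Σx² − (Σx)²/n = 406 − 352.666667 = 53.333333
Sxy = Σxy − (Σx)(Σy)/n = 107.4 − 98.9 = 8.5
Syy = Σy² − (Σy)²/n = 29.33 − 27.735 = 1.595
r = Sxy/√(Sxx·Syy) = 8.5/√(85.066667) = 8.5/9.223159 = 0.921593

0.9216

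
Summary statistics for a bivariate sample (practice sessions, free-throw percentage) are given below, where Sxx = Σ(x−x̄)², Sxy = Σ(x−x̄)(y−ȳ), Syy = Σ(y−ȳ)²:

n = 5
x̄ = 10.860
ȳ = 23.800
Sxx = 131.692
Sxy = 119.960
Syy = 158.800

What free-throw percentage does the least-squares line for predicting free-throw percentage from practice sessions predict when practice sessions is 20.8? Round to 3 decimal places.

b = Sxy/Sxx = 119.96/131.692 = 0.910913
a = ȳ − b·x̄ = 23.8 − 0.910913·10.86 = 13.907481
ŷ(20.8) = a + b·20.8 = 13.907481 + 0.910913·20.8 = 32.854479

32.854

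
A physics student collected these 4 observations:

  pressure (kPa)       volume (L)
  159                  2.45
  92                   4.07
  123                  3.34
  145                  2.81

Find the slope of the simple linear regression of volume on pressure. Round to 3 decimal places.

n = 4, Σx = 519, Σy = 12.67, Σxy = 1582.26, Σx² = 69899
Sxx = Σx² − (Σx)²/n = 69899 − 67340.25 = 2558.75
Sxy = Σxy − (Σx)(Σy)/n = 1582.26 − 1643.9325 = -61.6725
b = Sxy/Sxx = -61.6725/2558.75 = -0.024103

-0.024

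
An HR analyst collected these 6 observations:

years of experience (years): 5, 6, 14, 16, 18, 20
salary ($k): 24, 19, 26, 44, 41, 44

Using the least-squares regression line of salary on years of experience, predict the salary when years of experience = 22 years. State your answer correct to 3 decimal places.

47.047

n = 6, Σx = 79, Σy = 198, Σxy = 2920, Σx² = 1237
Sxx = Σx² − (Σx)²/n = 1237 − 1040.166667 = 196.833333
Sxy = Σxy − (Σx)(Σy)/n = 2920 − 2607 = 313
b = Sxy/Sxx = 313/196.833333 = 1.590178
a = ȳ − b·x̄ = 33 − 1.590178·13.166667 = 12.062659
ŷ(22) = a + b·22 = 12.062659 + 1.590178·22 = 47.046571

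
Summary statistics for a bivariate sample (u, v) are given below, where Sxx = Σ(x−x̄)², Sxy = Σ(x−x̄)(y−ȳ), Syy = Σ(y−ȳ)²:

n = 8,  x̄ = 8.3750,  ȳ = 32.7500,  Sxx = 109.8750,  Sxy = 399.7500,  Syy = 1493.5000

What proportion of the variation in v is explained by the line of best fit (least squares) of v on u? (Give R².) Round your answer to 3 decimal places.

R² = Sxy²/(Sxx·Syy) = (399.75)²/(109.875·1493.5) = 0.973807

0.974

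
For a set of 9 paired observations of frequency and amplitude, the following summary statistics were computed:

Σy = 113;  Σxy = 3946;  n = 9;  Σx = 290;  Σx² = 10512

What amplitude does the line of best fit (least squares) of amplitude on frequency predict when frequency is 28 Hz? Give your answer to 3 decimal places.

11.453

Sxx = Σx² − (Σx)²/n = 10512 − 9344.444444 = 1167.555556
Sxy = Σxy − (Σx)(Σy)/n = 3946 − 3641.111111 = 304.888889
b = Sxy/Sxx = 304.888889/1167.555556 = 0.261134
a = ȳ − b·x̄ = 12.555556 − 0.261134·32.222222 = 4.141226
ŷ(28) = a + b·28 = 4.141226 + 0.261134·28 = 11.452988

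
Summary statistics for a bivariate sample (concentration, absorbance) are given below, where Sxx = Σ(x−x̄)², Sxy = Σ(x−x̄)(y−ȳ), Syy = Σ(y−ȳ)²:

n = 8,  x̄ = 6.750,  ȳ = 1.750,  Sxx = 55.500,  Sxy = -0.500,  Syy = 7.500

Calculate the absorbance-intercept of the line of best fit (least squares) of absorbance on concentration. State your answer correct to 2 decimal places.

1.81

b = Sxy/Sxx = -0.5/55.5 = -0.009009
a = ȳ − b·x̄ = 1.75 − (-0.009009)·6.75 = 1.810811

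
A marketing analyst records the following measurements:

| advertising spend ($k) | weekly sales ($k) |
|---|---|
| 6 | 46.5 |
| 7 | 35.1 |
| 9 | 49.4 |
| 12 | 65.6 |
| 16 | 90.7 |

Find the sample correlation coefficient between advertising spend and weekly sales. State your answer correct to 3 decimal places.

0.956

n = 5, Σx = 50, Σy = 287.3, Σxy = 3207.7, Σx² = 566, Σy² = 18364.47
Sxx = Σx² − (Σx)²/n = 566 − 500 = 66
Sxy = Σxy − (Σx)(Σy)/n = 3207.7 − 2873 = 334.7
Syy = Σy² − (Σy)²/n = 18364.47 − 16508.258 = 1856.212
r = Sxy/√(Sxx·Syy) = 334.7/√(122509.992) = 334.7/350.014274 = 0.956247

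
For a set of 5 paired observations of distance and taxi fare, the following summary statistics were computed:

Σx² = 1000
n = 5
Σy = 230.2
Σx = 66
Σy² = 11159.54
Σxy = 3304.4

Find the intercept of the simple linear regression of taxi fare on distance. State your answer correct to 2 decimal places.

Sxx = Σx² − (Σx)²/n = 1000 − 871.2 = 128.8
Sxy = Σxy − (Σx)(Σy)/n = 3304.4 − 3038.64 = 265.76
b = Sxy/Sxx = 265.76/128.8 = 2.063354
a = ȳ − b·x̄ = 46.04 − 2.063354·13.2 = 18.803727

18.80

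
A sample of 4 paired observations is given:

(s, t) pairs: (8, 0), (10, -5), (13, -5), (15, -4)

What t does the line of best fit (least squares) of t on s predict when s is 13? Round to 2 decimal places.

n = 4, Σx = 46, Σy = -14, Σxy = -175, Σx² = 558
Sxx = Σx² − (Σx)²/n = 558 − 529 = 29
Sxy = Σxy − (Σx)(Σy)/n = -175 − (-161) = -14
b = Sxy/Sxx = -14/29 = -0.482759
a = ȳ − b·x̄ = -3.5 − (-0.482759)·11.5 = 2.051724
ŷ(13) = a + b·13 = 2.051724 + (-0.482759)·13 = -4.224138

-4.22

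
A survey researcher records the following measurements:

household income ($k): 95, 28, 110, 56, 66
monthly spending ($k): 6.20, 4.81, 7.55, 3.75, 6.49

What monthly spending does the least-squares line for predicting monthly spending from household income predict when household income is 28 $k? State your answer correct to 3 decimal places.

n = 5, Σx = 355, Σy = 28.8, Σxy = 2192.52, Σx² = 29401
Sxx = Σx² − (Σx)²/n = 29401 − 25205 = 4196
Sxy = Σxy − (Σx)(Σy)/n = 2192.52 − 2044.8 = 147.72
b = Sxy/Sxx = 147.72/4196 = 0.035205
a = ȳ − b·x̄ = 5.76 − 0.035205·71 = 3.260448
ŷ(28) = a + b·28 = 3.260448 + 0.035205·28 = 4.246187

4.246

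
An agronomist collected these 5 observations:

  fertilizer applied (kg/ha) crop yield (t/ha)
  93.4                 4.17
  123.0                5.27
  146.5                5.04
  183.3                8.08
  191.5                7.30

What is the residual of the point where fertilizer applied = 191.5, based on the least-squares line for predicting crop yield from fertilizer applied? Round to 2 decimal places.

-0.30

n = 5, Σx = 737.7, Σy = 29.86, Σxy = 4655.062, Σx² = 115585.95
Sxx = Σx² − (Σx)²/n = 115585.95 − 108840.258 = 6745.692
Sxy = Σxy − (Σx)(Σy)/n = 4655.062 − 4405.5444 = 249.5176
b = Sxy/Sxx = 249.5176/6745.692 = 0.036989
a = ȳ − b·x̄ = 5.972 − 0.036989·147.54 = 0.514617
ŷ(191.5) = 0.514617 + 0.036989·191.5 = 7.598044
residual = y − ŷ = 7.30 − 7.598044 = -0.298044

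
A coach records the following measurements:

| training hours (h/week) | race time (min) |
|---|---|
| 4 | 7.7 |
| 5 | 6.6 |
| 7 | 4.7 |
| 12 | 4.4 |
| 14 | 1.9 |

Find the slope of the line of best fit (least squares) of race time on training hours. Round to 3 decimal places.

-0.472

n = 5, Σx = 42, Σy = 25.3, Σxy = 176.1, Σx² = 430
Sxx = Σx² − (Σx)²/n = 430 − 352.8 = 77.2
Sxy = Σxy − (Σx)(Σy)/n = 176.1 − 212.52 = -36.42
b = Sxy/Sxx = -36.42/77.2 = -0.471762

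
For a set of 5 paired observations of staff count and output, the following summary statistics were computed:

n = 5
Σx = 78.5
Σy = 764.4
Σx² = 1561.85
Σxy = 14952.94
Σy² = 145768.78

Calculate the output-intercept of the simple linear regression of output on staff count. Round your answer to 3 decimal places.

12.187

Sxx = Σx² − (Σx)²/n = 1561.85 − 1232.45 = 329.4
Sxy = Σxy − (Σx)(Σy)/n = 14952.94 − 12001.08 = 2951.86
b = Sxy/Sxx = 2951.86/329.4 = 8.961324
a = ȳ − b·x̄ = 152.88 − 8.961324·15.7 = 12.187219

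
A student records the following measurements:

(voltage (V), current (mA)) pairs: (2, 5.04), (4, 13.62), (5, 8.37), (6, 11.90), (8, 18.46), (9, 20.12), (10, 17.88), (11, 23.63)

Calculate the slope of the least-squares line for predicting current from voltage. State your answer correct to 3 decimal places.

n = 8, Σx = 55, Σy = 119.02, Σxy = 945.3, Σx² = 447
Sxx = Σx² − (Σx)²/n = 447 − 378.125 = 68.875
Sxy = Σxy − (Σx)(Σy)/n = 945.3 − 818.2625 = 127.0375
b = Sxy/Sxx = 127.0375/68.875 = 1.844465

1.844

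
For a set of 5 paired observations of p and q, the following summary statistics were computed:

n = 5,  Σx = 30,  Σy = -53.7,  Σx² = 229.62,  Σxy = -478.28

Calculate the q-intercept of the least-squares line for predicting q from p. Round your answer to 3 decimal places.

Sxx = Σx² − (Σx)²/n = 229.62 − 180 = 49.62
Sxy = Σxy − (Σx)(Σy)/n = -478.28 − (-322.2) = -156.08
b = Sxy/Sxx = -156.08/49.62 = -3.145506
a = ȳ − b·x̄ = -10.74 − (-3.145506)·6 = 8.133035

8.133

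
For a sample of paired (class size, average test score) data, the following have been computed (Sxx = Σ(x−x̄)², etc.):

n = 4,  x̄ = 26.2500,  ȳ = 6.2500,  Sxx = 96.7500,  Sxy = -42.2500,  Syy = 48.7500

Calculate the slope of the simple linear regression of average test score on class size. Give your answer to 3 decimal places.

b = Sxy/Sxx = -42.25/96.75 = -0.436693

-0.437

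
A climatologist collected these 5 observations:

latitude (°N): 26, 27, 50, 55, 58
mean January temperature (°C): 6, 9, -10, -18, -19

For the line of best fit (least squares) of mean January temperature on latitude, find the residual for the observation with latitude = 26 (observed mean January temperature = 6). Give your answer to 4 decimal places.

-2.0810

n = 5, Σx = 216, Σy = -32, Σxy = -2193, Σx² = 10294
Sxx = Σx² − (Σx)²/n = 10294 − 9331.2 = 962.8
Sxy = Σxy − (Σx)(Σy)/n = -2193 − (-1382.4) = -810.6
b = Sxy/Sxx = -810.6/962.8 = -0.841919
a = ȳ − b·x̄ = -6.4 − (-0.841919)·43.2 = 29.970918
ŷ(26) = 29.970918 + (-0.841919)·26 = 8.081014
residual = y − ŷ = 6 − 8.081014 = -2.081014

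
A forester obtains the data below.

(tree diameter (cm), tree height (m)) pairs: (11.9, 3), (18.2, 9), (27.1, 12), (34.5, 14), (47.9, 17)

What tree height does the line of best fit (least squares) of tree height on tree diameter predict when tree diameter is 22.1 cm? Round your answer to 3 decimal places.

n = 5, Σx = 139.6, Σy = 55, Σxy = 1822, Σx² = 4691.92
Sxx = Σx² − (Σx)²/n = 4691.92 − 3897.632 = 794.288
Sxy = Σxy − (Σx)(Σy)/n = 1822 − 1535.6 = 286.4
b = Sxy/Sxx = 286.4/794.288 = 0.360575
a = ȳ − b·x̄ = 11 − 0.360575·27.92 = 0.932760
ŷ(22.1) = a + b·22.1 = 0.932760 + 0.360575·22.1 = 8.901456

8.901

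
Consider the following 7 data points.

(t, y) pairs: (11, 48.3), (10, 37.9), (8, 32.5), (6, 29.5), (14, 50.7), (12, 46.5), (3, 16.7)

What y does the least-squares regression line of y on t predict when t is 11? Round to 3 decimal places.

43.327

n = 7, Σx = 64, Σy = 262.1, Σxy = 2665.2, Σx² = 670
Sxx = Σx² − (Σx)²/n = 670 − 585.142857 = 84.857143
Sxy = Σxy − (Σx)(Σy)/n = 2665.2 − 2396.342857 = 268.857143
b = Sxy/Sxx = 268.857143/84.857143 = 3.168350
a = ȳ − b·x̄ = 37.442857 − 3.168350·9.142857 = 8.475084
ŷ(11) = a + b·11 = 8.475084 + 3.168350·11 = 43.326936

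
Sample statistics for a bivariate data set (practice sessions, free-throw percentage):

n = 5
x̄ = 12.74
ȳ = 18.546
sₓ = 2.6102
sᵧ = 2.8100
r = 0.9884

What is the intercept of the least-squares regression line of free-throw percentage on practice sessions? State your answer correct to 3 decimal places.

b = r · sᵧ/sₓ = 0.9884 · 2.81/2.6102 = 1.064058
a = ȳ − b·x̄ = 18.546 − 1.064058·12.74 = 4.989902

4.990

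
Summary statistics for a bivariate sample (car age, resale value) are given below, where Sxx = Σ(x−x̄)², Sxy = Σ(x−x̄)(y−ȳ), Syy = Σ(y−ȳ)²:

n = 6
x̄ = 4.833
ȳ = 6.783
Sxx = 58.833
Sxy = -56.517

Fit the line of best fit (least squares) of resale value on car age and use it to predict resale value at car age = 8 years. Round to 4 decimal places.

3.7407

b = Sxy/Sxx = -56.517/58.833 = -0.960634
a = ȳ − b·x̄ = 6.783 − (-0.960634)·4.833 = 11.425746
ŷ(8) = a + b·8 = 11.425746 + (-0.960634)·8 = 3.740671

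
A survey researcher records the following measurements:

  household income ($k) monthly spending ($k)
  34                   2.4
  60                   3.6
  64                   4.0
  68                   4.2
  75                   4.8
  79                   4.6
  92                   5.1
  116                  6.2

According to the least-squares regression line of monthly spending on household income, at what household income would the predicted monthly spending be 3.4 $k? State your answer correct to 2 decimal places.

52.56

n = 8, Σx = 588, Σy = 34.9, Σxy = 2751, Σx² = 47262
Sxx = Σx² − (Σx)²/n = 47262 − 43218 = 4044
Sxy = Σxy − (Σx)(Σy)/n = 2751 − 2565.15 = 185.85
b = Sxy/Sxx = 185.85/4044 = 0.045957
a = ȳ − b·x̄ = 4.3625 − 0.045957·73.5 = 0.984662
Set a + b·x = 3.4: x = (3.4 − 0.984662) / 0.045957 = 52.556497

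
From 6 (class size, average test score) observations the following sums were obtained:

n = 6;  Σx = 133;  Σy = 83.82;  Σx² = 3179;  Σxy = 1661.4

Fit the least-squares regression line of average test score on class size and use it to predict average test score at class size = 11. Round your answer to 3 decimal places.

Sxx = Σx² − (Σx)²/n = 3179 − 2948.166667 = 230.833333
Sxy = Σxy − (Σx)(Σy)/n = 1661.4 − 1858.01 = -196.61
b = Sxy/Sxx = -196.61/230.833333 = -0.851740
a = ȳ − b·x̄ = 13.97 − (-0.851740)·22.166667 = 32.850238
ŷ(11) = a + b·11 = 32.850238 + (-0.851740)·11 = 23.481097

23.481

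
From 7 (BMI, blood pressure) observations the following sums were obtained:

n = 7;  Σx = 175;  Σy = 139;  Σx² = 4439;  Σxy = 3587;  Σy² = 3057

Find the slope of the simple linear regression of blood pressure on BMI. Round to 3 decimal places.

1.750

Sxx = Σx² − (Σx)²/n = 4439 − 4375 = 64
Sxy = Σxy − (Σx)(Σy)/n = 3587 − 3475 = 112
b = Sxy/Sxx = 112/64 = 1.75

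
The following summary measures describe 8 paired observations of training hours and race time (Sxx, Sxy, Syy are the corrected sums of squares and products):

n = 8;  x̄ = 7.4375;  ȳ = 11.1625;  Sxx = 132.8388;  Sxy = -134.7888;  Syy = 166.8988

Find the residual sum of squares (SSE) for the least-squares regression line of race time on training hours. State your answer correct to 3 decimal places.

30.131

b = Sxy/Sxx = -134.7888/132.8388 = -1.014679
SSE = Syy − b·Sxy = 166.8988 − (-1.014679)·(-134.7888) = 30.131375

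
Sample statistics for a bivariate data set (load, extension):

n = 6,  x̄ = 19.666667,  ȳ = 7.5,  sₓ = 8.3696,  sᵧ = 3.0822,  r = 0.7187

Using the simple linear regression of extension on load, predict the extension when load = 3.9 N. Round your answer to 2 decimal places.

b = r · sᵧ/sₓ = 0.7187 · 3.0822/8.3696 = 0.264669
a = ȳ − b·x̄ = 7.5 − 0.264669·19.666667 = 2.294835
ŷ(3.9) = a + b·3.9 = 2.294835 + 0.264669·3.9 = 3.327045

3.33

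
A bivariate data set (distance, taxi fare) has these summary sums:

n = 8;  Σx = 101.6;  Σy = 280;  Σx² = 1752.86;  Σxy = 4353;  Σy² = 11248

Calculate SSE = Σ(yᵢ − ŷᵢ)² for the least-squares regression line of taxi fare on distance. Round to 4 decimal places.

74.6939

Sxx = Σx² − (Σx)²/n = 1752.86 − 1290.32 = 462.54
Sxy = Σxy − (Σx)(Σy)/n = 4353 − 3556 = 797
Syy = Σy² − (Σy)²/n = 11248 − 9800 = 1448
b = Sxy/Sxx = 797/462.54 = 1.723094
SSE = Syy − b·Sxy = 1448 − 1.723094·797 = 74.693908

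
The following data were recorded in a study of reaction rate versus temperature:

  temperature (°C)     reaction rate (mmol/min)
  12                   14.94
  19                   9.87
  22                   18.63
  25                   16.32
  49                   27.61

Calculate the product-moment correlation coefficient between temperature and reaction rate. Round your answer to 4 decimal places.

n = 5, Σx = 127, Σy = 87.37, Σxy = 2537.56, Σx² = 4015, Σy² = 1696.3519
Sxx = Σx² − (Σx)²/n = 4015 − 3225.8 = 789.2
Sxy = Σxy − (Σx)(Σy)/n = 2537.56 − 2219.198 = 318.362
Syy = Σy² − (Σy)²/n = 1696.3519 − 1526.70338 = 169.64852
r = Sxy/√(Sxx·Syy) = 318.362/√(133886.611984) = 318.362/365.905195 = 0.870067

0.8701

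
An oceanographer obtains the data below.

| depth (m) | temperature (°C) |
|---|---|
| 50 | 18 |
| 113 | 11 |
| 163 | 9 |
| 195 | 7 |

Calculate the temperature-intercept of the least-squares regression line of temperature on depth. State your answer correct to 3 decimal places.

20.867

n = 4, Σx = 521, Σy = 45, Σxy = 4975, Σx² = 79863
Sxx = Σx² − (Σx)²/n = 79863 − 67860.25 = 12002.75
Sxy = Σxy − (Σx)(Σy)/n = 4975 − 5861.25 = -886.25
b = Sxy/Sxx = -886.25/12002.75 = -0.073837
a = ȳ − b·x̄ = 11.25 − (-0.073837)·130.25 = 20.867301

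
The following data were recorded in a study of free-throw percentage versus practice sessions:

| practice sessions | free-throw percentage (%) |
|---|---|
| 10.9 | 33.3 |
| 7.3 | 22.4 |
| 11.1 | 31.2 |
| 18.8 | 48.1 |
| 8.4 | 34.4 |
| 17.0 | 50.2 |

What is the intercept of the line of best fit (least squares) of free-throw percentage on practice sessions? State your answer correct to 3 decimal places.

n = 6, Σx = 73.5, Σy = 219.6, Σxy = 2919.45, Σx² = 1008.31
Sxx = Σx² − (Σx)²/n = 1008.31 − 900.375 = 107.935
Sxy = Σxy − (Σx)(Σy)/n = 2919.45 − 2690.1 = 229.35
b = Sxy/Sxx = 229.35/107.935 = 2.124890
a = ȳ − b·x̄ = 36.6 − 2.124890·12.25 = 10.570098

10.570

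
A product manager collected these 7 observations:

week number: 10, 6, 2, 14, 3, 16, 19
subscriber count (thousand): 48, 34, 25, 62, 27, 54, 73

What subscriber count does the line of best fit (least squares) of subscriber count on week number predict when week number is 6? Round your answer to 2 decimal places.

n = 7, Σx = 70, Σy = 323, Σxy = 3934, Σx² = 962
Sxx = Σx² − (Σx)²/n = 962 − 700 = 262
Sxy = Σxy − (Σx)(Σy)/n = 3934 − 3230 = 704
b = Sxy/Sxx = 704/262 = 2.687023
a = ȳ − b·x̄ = 46.142857 − 2.687023·10 = 19.272628
ŷ(6) = a + b·6 = 19.272628 + 2.687023·6 = 35.394766

35.39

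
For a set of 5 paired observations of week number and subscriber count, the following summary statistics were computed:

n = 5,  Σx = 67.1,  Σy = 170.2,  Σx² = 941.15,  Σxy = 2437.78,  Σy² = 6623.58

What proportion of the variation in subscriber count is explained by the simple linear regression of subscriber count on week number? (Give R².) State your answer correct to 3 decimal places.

0.700

Sxx = Σx² − (Σx)²/n = 941.15 − 900.482 = 40.668
Sxy = Σxy − (Σx)(Σy)/n = 2437.78 − 2284.084 = 153.696
Syy = Σy² − (Σy)²/n = 6623.58 − 5793.608 = 829.972
R² = Sxy²/(Sxx·Syy) = (153.696)²/(40.668·829.972) = 0.699856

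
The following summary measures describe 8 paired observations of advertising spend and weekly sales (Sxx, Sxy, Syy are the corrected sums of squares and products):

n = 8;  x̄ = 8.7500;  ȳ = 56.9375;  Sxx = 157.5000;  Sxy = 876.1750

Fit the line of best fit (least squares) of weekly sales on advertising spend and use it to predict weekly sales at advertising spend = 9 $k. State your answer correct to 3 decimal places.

b = Sxy/Sxx = 876.175/157.5 = 5.563016
a = ȳ − b·x̄ = 56.9375 − 5.563016·8.75 = 8.261111
ŷ(9) = a + b·9 = 8.261111 + 5.563016·9 = 58.328254

58.328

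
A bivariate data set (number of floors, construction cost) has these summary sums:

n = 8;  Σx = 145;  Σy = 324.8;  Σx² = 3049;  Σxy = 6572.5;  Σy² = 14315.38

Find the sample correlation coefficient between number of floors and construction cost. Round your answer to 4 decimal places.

Sxx = Σx² − (Σx)²/n = 3049 − 2628.125 = 420.875
Sxy = Σxy − (Σx)(Σy)/n = 6572.5 − 5887 = 685.5
Syy = Σy² − (Σy)²/n = 14315.38 − 13186.88 = 1128.5
r = Sxy/√(Sxx·Syy) = 685.5/√(474957.4375) = 685.5/689.171559 = 0.994673

0.9947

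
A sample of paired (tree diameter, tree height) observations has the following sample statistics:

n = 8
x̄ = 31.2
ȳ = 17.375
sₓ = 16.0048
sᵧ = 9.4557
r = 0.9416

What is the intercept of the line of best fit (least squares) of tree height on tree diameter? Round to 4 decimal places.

b = r · sᵧ/sₓ = 0.9416 · 9.4557/16.0048 = 0.556301
a = ȳ − b·x̄ = 17.375 − 0.556301·31.2 = 0.018407

0.0184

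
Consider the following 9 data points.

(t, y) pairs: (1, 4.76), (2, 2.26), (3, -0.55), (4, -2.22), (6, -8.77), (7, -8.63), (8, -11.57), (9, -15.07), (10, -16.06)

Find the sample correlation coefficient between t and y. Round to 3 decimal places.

n = 9, Σx = 50, Σy = -55.85, Σxy = -503.07, Σx² = 360, Σy² = 803.2793
Sxx = Σx² − (Σx)²/n = 360 − 277.777778 = 82.222222
Sxy = Σxy − (Σx)(Σy)/n = -503.07 − (-310.277778) = -192.792222
Syy = Σy² − (Σy)²/n = 803.2793 − 346.580278 = 456.699022
r = Sxy/√(Sxx·Syy) = -192.792222/√(37550.808494) = -192.792222/193.780310 = -0.994901

-0.995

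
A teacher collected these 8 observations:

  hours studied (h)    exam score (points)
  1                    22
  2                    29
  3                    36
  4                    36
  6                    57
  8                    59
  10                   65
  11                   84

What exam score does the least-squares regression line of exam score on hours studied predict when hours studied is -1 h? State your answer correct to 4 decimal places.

n = 8, Σx = 45, Σy = 388, Σxy = 2720, Σx² = 351
Sxx = Σx² − (Σx)²/n = 351 − 253.125 = 97.875
Sxy = Σxy − (Σx)(Σy)/n = 2720 − 2182.5 = 537.5
b = Sxy/Sxx = 537.5/97.875 = 5.491699
a = ȳ − b·x̄ = 48.5 − 5.491699·5.625 = 17.609195
ŷ(-1) = a + b·-1 = 17.609195 + 5.491699·(-1) = 12.117497

12.1175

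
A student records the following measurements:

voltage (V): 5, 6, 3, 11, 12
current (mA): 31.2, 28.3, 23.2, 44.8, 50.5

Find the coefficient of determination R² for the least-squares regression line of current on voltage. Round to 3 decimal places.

0.960

n = 5, Σx = 37, Σy = 178, Σxy = 1494.2, Σx² = 335, Σy² = 6869.86
Sxx = Σx² − (Σx)²/n = 335 − 273.8 = 61.2
Sxy = Σxy − (Σx)(Σy)/n = 1494.2 − 1317.2 = 177
Syy = Σy² − (Σy)²/n = 6869.86 − 6336.8 = 533.06
R² = Sxy²/(Sxx·Syy) = (177)²/(61.2·533.06) = 0.960327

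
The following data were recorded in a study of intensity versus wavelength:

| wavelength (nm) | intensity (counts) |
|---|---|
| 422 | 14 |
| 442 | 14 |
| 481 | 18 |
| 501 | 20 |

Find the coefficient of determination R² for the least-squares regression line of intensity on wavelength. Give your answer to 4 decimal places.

n = 4, Σx = 1846, Σy = 66, Σxy = 30774, Σx² = 855810, Σy² = 1116
Sxx = Σx² − (Σx)²/n = 855810 − 851929 = 3881
Sxy = Σxy − (Σx)(Σy)/n = 30774 − 30459 = 315
Syy = Σy² − (Σy)²/n = 1116 − 1089 = 27
R² = Sxy²/(Sxx·Syy) = (315)²/(3881·27) = 0.946921

0.9469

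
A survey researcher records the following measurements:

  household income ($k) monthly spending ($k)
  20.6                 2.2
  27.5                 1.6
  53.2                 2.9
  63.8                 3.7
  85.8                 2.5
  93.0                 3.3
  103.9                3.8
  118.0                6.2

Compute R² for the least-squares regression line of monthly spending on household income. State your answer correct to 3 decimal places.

0.625

n = 8, Σx = 565.8, Σy = 26.2, Σxy = 2127.48, Σx² = 48811.14, Σy² = 99.52
Sxx = Σx² − (Σx)²/n = 48811.14 − 40016.205 = 8794.935
Sxy = Σxy − (Σx)(Σy)/n = 2127.48 − 1852.995 = 274.485
Syy = Σy² − (Σy)²/n = 99.52 − 85.805 = 13.715
R² = Sxy²/(Sxx·Syy) = (274.485)²/(8794.935·13.715) = 0.624610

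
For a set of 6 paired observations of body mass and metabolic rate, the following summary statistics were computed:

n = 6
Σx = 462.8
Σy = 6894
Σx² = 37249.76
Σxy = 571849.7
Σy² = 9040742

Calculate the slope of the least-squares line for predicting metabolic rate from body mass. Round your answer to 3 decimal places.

Sxx = Σx² − (Σx)²/n = 37249.76 − 35697.306667 = 1552.453333
Sxy = Σxy − (Σx)(Σy)/n = 571849.7 − 531757.2 = 40092.5
b = Sxy/Sxx = 40092.5/1552.453333 = 25.825253

25.825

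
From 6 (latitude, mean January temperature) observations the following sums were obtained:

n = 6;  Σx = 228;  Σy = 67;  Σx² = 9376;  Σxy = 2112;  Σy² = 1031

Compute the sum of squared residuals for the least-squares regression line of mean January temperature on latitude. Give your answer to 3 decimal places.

18.288

Sxx = Σx² − (Σx)²/n = 9376 − 8664 = 712
Sxy = Σxy − (Σx)(Σy)/n = 2112 − 2546 = -434
Syy = Σy² − (Σy)²/n = 1031 − 748.166667 = 282.833333
b = Sxy/Sxx = -434/712 = -0.609551
SSE = Syy − b·Sxy = 282.833333 − (-0.609551)·(-434) = 18.288390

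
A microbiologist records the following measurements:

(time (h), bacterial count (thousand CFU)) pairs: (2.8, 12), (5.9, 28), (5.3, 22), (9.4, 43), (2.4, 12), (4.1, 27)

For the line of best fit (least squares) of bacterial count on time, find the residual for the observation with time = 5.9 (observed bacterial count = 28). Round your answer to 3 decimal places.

n = 6, Σx = 29.9, Σy = 144, Σxy = 859.1, Σx² = 181.67
Sxx = Σx² − (Σx)²/n = 181.67 − 149.001667 = 32.668333
Sxy = Σxy − (Σx)(Σy)/n = 859.1 − 717.6 = 141.5
b = Sxy/Sxx = 141.5/32.668333 = 4.331412
a = ȳ − b·x̄ = 24 − 4.331412·4.983333 = 2.415132
ŷ(5.9) = 2.415132 + 4.331412·5.9 = 27.970461
residual = y − ŷ = 28 − 27.970461 = 0.029539

0.030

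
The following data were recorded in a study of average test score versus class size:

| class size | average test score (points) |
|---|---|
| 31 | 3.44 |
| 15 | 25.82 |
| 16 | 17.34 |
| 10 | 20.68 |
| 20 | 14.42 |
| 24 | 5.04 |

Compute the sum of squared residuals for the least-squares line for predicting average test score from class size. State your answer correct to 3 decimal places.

81.955

n = 6, Σx = 116, Σy = 86.74, Σxy = 1387.54, Σx² = 2518, Σy² = 1640.182
Sxx = Σx² − (Σx)²/n = 2518 − 2242.666667 = 275.333333
Sxy = Σxy − (Σx)(Σy)/n = 1387.54 − 1676.973333 = -289.433333
Syy = Σy² − (Σy)²/n = 1640.182 − 1253.971267 = 386.210733
b = Sxy/Sxx = -289.433333/275.333333 = -1.051211
SSE = Syy − b·Sxy = 386.210733 − (-1.051211)·(-289.433333) = 81.955330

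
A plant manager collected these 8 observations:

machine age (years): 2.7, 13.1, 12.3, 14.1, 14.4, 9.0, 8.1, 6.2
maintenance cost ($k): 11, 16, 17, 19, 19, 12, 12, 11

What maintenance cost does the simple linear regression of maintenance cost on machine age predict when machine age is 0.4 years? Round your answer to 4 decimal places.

7.2630

n = 8, Σx = 79.9, Σy = 117, Σxy = 1263.3, Σx² = 921.41
Sxx = Σx² − (Σx)²/n = 921.41 − 798.00125 = 123.40875
Sxy = Σxy − (Σx)(Σy)/n = 1263.3 − 1168.5375 = 94.7625
b = Sxy/Sxx = 94.7625/123.40875 = 0.767875
a = ȳ − b·x̄ = 14.625 − 0.767875·9.9875 = 6.955848
ŷ(0.4) = a + b·0.4 = 6.955848 + 0.767875·0.4 = 7.262998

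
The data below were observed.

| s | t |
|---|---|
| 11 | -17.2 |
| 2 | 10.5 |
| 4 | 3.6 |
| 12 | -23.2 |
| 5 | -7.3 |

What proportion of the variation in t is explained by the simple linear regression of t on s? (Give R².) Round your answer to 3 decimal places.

n = 5, Σx = 34, Σy = -33.6, Σxy = -468.7, Σx² = 310, Σy² = 1010.58
Sxx = Σx² − (Σx)²/n = 310 − 231.2 = 78.8
Sxy = Σxy − (Σx)(Σy)/n = -468.7 − (-228.48) = -240.22
Syy = Σy² − (Σy)²/n = 1010.58 − 225.792 = 784.788
R² = Sxy²/(Sxx·Syy) = (-240.22)²/(78.8·784.788) = 0.933125

0.933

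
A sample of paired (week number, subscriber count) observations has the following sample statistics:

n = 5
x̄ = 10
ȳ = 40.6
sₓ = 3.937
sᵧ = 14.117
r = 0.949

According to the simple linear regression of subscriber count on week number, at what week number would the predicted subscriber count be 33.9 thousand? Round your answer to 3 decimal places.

b = r · sᵧ/sₓ = 0.949 · 14.117/3.937 = 3.402853
a = ȳ − b·x̄ = 40.6 − 3.402853·10 = 6.571468
Set a + b·x = 33.9: x = (33.9 − 6.571468) / 3.402853 = 8.031064

8.031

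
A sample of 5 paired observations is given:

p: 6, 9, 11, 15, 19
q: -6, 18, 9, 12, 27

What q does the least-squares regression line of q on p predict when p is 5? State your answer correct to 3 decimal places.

n = 5, Σx = 60, Σy = 60, Σxy = 918, Σx² = 824
Sxx = Σx² − (Σx)²/n = 824 − 720 = 104
Sxy = Σxy − (Σx)(Σy)/n = 918 − 720 = 198
b = Sxy/Sxx = 198/104 = 1.903846
a = ȳ − b·x̄ = 12 − 1.903846·12 = -10.846154
ŷ(5) = a + b·5 = -10.846154 + 1.903846·5 = -1.326923

-1.327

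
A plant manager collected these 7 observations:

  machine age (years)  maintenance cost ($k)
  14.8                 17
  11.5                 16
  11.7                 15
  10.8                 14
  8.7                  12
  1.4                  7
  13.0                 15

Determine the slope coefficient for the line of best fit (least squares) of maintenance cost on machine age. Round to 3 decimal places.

0.756

n = 7, Σx = 71.9, Σy = 96, Σxy = 1071.5, Σx² = 851.47
Sxx = Σx² − (Σx)²/n = 851.47 − 738.515714 = 112.954286
Sxy = Σxy − (Σx)(Σy)/n = 1071.5 − 986.057143 = 85.442857
b = Sxy/Sxx = 85.442857/112.954286 = 0.756437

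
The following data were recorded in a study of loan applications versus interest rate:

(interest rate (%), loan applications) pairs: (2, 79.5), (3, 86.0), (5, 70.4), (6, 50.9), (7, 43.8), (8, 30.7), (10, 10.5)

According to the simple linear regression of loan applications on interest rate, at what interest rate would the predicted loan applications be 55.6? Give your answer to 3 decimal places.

n = 7, Σx = 41, Σy = 371.8, Σxy = 1731.6, Σx² = 287
Sxx = Σx² − (Σx)²/n = 287 − 240.142857 = 46.857143
Sxy = Σxy − (Σx)(Σy)/n = 1731.6 − 2177.685714 = -446.085714
b = Sxy/Sxx = -446.085714/46.857143 = -9.520122
a = ȳ − b·x̄ = 53.114286 − (-9.520122)·5.857143 = 108.875
Set a + b·x = 55.6: x = (55.6 − 108.875) / (-9.520122) = 5.596042

5.596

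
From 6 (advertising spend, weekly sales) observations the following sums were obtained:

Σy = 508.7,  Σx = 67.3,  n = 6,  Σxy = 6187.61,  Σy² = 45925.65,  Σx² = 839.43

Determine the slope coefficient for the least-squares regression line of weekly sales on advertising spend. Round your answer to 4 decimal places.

5.6972

Sxx = Σx² − (Σx)²/n = 839.43 − 754.881667 = 84.548333
Sxy = Σxy − (Σx)(Σy)/n = 6187.61 − 5705.918333 = 481.691667
b = Sxy/Sxx = 481.691667/84.548333 = 5.697234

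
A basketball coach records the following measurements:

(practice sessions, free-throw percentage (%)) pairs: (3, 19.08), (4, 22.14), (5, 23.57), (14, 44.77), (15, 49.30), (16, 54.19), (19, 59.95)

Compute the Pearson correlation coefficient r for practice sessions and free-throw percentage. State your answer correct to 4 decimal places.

n = 7, Σx = 76, Σy = 273, Σxy = 3636.02, Σx² = 1088, Σy² = 12375.1724
Sxx = Σx² − (Σx)²/n = 1088 − 825.142857 = 262.857143
Sxy = Σxy − (Σx)(Σy)/n = 3636.02 − 2964 = 672.02
Syy = Σy² − (Σy)²/n = 12375.1724 − 10647 = 1728.1724
r = Sxy/√(Sxx·Syy) = 672.02/√(454262.459429) = 672.02/673.989955 = 0.997077

0.9971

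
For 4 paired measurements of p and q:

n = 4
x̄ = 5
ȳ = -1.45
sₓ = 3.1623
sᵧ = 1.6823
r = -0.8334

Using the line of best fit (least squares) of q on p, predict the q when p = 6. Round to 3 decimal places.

-1.893

b = r · sᵧ/sₓ = -0.8334 · 1.6823/3.1623 = -0.443357
a = ȳ − b·x̄ = -1.45 − (-0.443357)·5 = 0.766787
ŷ(6) = a + b·6 = 0.766787 + (-0.443357)·6 = -1.893357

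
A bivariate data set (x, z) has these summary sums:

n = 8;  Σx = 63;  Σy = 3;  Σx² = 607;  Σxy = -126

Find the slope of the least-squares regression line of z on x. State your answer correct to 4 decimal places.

Sxx = Σx² − (Σx)²/n = 607 − 496.125 = 110.875
Sxy = Σxy − (Σx)(Σy)/n = -126 − 23.625 = -149.625
b = Sxy/Sxx = -149.625/110.875 = -1.349493

-1.3495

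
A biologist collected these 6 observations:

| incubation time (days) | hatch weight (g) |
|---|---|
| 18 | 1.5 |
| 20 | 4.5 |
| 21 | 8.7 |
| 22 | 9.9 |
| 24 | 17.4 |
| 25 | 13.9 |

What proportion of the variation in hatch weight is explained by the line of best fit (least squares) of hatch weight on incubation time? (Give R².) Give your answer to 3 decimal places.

0.893

n = 6, Σx = 130, Σy = 55.9, Σxy = 1282.6, Σx² = 2850, Σy² = 692.17
Sxx = Σx² − (Σx)²/n = 2850 − 2816.666667 = 33.333333
Sxy = Σxy − (Σx)(Σy)/n = 1282.6 − 1211.166667 = 71.433333
Syy = Σy² − (Σy)²/n = 692.17 − 520.801667 = 171.368333
R² = Sxy²/(Sxx·Syy) = (71.433333)²/(33.333333·171.368333) = 0.893290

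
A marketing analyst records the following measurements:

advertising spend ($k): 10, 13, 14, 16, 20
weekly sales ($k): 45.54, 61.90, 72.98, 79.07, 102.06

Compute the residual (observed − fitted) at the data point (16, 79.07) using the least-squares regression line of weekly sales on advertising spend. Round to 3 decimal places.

n = 5, Σx = 73, Σy = 361.55, Σxy = 5588.14, Σx² = 1121
Sxx = Σx² − (Σx)²/n = 1121 − 1065.8 = 55.2
Sxy = Σxy − (Σx)(Σy)/n = 5588.14 − 5278.63 = 309.51
b = Sxy/Sxx = 309.51/55.2 = 5.607065
a = ȳ − b·x̄ = 72.31 − 5.607065·14.6 = -9.553152
ŷ(16) = -9.553152 + 5.607065·16 = 80.159891
residual = y − ŷ = 79.07 − 80.159891 = -1.089891

-1.090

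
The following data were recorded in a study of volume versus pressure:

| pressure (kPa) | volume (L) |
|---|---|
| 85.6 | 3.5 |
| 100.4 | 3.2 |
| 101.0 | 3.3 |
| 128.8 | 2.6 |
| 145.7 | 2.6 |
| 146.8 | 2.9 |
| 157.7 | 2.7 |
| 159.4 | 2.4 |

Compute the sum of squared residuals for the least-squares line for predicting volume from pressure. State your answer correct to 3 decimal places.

0.197

n = 8, Σx = 1025.4, Σy = 23.2, Σxy = 2901.95, Σx² = 137254.34, Σy² = 68.36
Sxx = Σx² − (Σx)²/n = 137254.34 − 131430.645 = 5823.695
Sxy = Σxy − (Σx)(Σy)/n = 2901.95 − 2973.66 = -71.71
Syy = Σy² − (Σy)²/n = 68.36 − 67.28 = 1.08
b = Sxy/Sxx = -71.71/5823.695 = -0.012313
SSE = Syy − b·Sxy = 1.08 − (-0.012313)·(-71.71) = 0.197000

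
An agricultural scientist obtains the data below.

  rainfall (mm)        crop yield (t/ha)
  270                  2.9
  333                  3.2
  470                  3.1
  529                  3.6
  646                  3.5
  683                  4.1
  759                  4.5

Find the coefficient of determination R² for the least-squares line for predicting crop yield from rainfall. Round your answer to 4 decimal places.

0.8069

n = 7, Σx = 3690, Σy = 24.9, Σxy = 13686.8, Σx² = 2144416, Σy² = 90.53
Sxx = Σx² − (Σx)²/n = 2144416 − 1945157.142857 = 199258.857143
Sxy = Σxy − (Σx)(Σy)/n = 13686.8 − 13125.857143 = 560.942857
Syy = Σy² − (Σy)²/n = 90.53 − 88.572857 = 1.957143
R² = Sxy²/(Sxx·Syy) = (560.942857)²/(199258.857143·1.957143) = 0.806858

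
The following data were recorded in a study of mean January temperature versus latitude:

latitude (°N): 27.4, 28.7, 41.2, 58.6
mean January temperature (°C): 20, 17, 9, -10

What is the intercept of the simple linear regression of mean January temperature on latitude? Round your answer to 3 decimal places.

45.050

n = 4, Σx = 155.9, Σy = 36, Σxy = 820.7, Σx² = 6705.85
Sxx = Σx² − (Σx)²/n = 6705.85 − 6076.2025 = 629.6475
Sxy = Σxy − (Σx)(Σy)/n = 820.7 − 1403.1 = -582.4
b = Sxy/Sxx = -582.4/629.6475 = -0.924962
a = ȳ − b·x̄ = 9 − (-0.924962)·38.975 = 45.050393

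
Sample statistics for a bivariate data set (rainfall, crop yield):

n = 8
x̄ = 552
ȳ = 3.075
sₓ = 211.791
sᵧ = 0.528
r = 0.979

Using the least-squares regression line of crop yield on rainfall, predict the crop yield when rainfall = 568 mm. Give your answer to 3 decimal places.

3.114

b = r · sᵧ/sₓ = 0.979 · 0.528/211.791 = 0.002441
a = ȳ − b·x̄ = 3.075 − 0.002441·552 = 1.727750
ŷ(568) = a + b·568 = 1.727750 + 0.002441·568 = 3.114051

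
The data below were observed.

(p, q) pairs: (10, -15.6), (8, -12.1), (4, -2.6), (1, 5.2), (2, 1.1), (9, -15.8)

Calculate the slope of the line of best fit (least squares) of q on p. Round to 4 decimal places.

n = 6, Σx = 34, Σy = -39.8, Σxy = -398, Σx² = 266
Sxx = Σx² − (Σx)²/n = 266 − 192.666667 = 73.333333
Sxy = Σxy − (Σx)(Σy)/n = -398 − (-225.533333) = -172.466667
b = Sxy/Sxx = -172.466667/73.333333 = -2.351818

-2.3518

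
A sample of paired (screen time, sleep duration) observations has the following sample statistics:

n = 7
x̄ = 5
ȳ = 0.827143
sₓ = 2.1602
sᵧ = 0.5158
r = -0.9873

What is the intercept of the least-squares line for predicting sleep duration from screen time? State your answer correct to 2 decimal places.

2.01

b = r · sᵧ/sₓ = -0.9873 · 0.5158/2.1602 = -0.235742
a = ȳ − b·x̄ = 0.827143 − (-0.235742)·5 = 2.005852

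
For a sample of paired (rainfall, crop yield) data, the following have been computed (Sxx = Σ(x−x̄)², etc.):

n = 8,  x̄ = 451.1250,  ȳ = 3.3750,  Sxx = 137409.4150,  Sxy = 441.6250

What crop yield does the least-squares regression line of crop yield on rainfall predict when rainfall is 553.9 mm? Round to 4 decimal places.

b = Sxy/Sxx = 441.625/137409.415 = 0.003214
a = ȳ − b·x̄ = 3.375 − 0.003214·451.125 = 1.925113
ŷ(553.9) = a + b·553.9 = 1.925113 + 0.003214·553.9 = 3.705312

3.7053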